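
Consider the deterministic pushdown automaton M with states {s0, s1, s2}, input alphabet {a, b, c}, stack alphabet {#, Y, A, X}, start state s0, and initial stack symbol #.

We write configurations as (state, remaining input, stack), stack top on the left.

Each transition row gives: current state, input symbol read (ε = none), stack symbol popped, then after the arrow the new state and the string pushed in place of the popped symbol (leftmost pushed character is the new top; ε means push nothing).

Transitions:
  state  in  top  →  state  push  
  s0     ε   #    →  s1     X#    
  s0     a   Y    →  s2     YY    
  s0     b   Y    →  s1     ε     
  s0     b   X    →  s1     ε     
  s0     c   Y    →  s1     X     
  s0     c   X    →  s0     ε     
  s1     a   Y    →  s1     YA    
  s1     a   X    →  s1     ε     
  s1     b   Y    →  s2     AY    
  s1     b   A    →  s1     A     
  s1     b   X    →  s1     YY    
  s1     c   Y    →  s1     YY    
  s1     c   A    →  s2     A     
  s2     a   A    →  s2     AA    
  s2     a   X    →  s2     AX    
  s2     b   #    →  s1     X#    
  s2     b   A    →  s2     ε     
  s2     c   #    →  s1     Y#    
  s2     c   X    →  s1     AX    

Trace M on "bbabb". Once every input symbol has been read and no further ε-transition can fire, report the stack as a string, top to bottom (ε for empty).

(s0, bbabb, #)
  ε-move, top #: go to s1, push X# → (s1, bbabb, X#)
  read b, top X: go to s1, push YY → (s1, babb, YY#)
  read b, top Y: go to s2, push AY → (s2, abb, AYY#)
  read a, top A: go to s2, push AA → (s2, bb, AAYY#)
  read b, top A: go to s2, push ε → (s2, b, AYY#)
  read b, top A: go to s2, push ε → (s2, ε, YY#)
All input consumed in state s2 with stack YY#.

YY#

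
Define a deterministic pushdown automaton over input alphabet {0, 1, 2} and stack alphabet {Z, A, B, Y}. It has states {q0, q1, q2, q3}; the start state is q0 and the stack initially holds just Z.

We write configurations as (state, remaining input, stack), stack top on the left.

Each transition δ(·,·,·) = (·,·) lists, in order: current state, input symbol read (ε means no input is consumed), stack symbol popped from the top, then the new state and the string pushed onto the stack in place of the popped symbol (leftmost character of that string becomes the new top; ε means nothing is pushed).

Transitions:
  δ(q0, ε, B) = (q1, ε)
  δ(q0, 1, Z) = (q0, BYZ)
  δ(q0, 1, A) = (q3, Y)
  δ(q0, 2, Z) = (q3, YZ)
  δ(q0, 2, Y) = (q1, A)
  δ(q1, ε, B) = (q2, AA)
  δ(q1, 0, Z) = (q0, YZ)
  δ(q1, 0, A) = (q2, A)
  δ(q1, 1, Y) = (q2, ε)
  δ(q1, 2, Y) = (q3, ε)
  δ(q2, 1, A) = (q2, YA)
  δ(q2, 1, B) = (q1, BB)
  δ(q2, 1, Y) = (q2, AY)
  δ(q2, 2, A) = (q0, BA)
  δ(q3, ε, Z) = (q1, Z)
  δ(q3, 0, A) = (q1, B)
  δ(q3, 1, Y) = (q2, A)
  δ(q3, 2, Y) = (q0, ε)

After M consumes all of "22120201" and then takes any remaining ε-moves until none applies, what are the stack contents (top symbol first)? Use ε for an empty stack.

YAZ

(q0, 22120201, Z)
  read 2, top Z: go to q3, push YZ → (q3, 2120201, YZ)
  read 2, top Y: go to q0, push ε → (q0, 120201, Z)
  read 1, top Z: go to q0, push BYZ → (q0, 20201, BYZ)
  ε-move, top B: go to q1, push ε → (q1, 20201, YZ)
  read 2, top Y: go to q3, push ε → (q3, 0201, Z)
  ε-move, top Z: go to q1, push Z → (q1, 0201, Z)
  read 0, top Z: go to q0, push YZ → (q0, 201, YZ)
  read 2, top Y: go to q1, push A → (q1, 01, AZ)
  read 0, top A: go to q2, push A → (q2, 1, AZ)
  read 1, top A: go to q2, push YA → (q2, ε, YAZ)
All input consumed in state q2 with stack YAZ.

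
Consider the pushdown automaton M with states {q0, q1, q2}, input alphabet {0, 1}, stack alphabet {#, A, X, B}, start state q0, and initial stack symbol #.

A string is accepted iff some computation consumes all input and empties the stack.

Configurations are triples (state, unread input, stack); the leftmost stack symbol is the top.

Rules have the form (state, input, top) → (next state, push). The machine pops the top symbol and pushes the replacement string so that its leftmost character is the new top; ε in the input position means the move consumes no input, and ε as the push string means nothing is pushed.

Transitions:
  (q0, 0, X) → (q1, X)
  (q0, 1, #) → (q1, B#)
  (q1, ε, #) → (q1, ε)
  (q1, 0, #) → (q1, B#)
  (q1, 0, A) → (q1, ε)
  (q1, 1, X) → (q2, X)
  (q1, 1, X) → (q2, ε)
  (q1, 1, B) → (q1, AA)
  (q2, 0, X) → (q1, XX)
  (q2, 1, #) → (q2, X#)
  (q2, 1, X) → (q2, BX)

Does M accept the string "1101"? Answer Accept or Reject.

No computation consumes all input and empties the stack.

Reject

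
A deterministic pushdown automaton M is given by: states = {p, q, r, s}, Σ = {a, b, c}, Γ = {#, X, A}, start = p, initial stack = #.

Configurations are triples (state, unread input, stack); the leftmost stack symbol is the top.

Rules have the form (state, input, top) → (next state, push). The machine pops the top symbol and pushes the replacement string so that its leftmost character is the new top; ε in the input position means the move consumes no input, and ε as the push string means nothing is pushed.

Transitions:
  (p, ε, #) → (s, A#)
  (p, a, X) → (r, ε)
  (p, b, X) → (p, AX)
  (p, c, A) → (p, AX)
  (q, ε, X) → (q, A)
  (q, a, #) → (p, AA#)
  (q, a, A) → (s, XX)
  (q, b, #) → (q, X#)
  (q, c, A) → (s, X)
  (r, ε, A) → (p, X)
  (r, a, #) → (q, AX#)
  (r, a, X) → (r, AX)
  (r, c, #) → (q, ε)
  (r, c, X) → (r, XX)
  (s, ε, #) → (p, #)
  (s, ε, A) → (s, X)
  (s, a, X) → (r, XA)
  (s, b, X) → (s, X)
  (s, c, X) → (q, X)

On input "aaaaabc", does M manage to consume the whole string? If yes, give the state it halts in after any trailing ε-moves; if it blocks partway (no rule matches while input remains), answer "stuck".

stuck

(p, aaaaabc, #) ⊢ (s, aaaaabc, A#) ⊢ (s, aaaaabc, X#) ⊢ (r, aaaabc, XA#) ⊢ (r, aaabc, AXA#) ⊢ (p, aaabc, XXA#) ⊢ (r, aabc, XA#) ⊢ (r, abc, AXA#) ⊢ (p, abc, XXA#) ⊢ (r, bc, XA#)
No transition for (r, b, top X); M blocks with input bc remaining.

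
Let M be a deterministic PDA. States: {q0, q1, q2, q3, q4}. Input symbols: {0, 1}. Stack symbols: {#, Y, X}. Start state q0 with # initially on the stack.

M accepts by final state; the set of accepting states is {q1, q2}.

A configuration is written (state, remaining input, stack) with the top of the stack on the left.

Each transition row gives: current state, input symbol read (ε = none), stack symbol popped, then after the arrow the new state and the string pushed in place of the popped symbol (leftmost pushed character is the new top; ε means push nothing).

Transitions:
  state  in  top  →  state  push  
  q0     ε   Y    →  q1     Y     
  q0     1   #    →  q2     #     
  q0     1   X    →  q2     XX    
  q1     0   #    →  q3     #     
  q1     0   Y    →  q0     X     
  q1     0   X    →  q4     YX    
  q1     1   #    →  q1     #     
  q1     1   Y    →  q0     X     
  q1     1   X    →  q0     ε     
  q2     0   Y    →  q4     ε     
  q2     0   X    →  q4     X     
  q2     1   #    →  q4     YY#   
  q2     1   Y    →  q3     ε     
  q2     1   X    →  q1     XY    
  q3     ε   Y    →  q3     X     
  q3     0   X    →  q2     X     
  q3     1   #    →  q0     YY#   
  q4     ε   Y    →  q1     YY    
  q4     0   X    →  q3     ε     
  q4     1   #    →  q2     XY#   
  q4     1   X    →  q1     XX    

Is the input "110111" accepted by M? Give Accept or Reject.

Accept

(q0, 110111, #)
  read 1, top #: go to q2, push # → (q2, 10111, #)
  read 1, top #: go to q4, push YY# → (q4, 0111, YY#)
  ε-move, top Y: go to q1, push YY → (q1, 0111, YYY#)
  read 0, top Y: go to q0, push X → (q0, 111, XYY#)
  read 1, top X: go to q2, push XX → (q2, 11, XXYY#)
  read 1, top X: go to q1, push XY → (q1, 1, XYXYY#)
  read 1, top X: go to q0, push ε → (q0, ε, YXYY#)
  ε-move, top Y: go to q1, push Y → (q1, ε, YXYY#)
All input consumed; state q1 ∈ F.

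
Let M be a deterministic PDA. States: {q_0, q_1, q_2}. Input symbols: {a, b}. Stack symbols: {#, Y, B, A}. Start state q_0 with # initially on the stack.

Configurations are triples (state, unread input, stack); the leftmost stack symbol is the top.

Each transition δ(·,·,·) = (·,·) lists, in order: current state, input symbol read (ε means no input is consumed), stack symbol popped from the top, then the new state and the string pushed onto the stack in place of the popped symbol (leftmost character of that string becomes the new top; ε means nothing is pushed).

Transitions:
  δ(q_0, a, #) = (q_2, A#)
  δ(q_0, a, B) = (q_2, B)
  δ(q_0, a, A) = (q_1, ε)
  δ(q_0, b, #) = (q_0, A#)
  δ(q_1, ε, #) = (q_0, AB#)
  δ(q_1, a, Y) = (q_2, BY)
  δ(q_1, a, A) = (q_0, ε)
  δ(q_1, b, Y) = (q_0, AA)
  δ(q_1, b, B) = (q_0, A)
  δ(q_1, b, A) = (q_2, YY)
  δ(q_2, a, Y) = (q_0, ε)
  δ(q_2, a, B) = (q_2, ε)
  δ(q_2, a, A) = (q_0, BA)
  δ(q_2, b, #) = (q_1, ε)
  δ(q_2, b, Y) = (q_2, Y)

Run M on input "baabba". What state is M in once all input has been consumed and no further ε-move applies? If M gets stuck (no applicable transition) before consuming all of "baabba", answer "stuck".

stuck

(q_0, baabba, #) ⊢ (q_0, aabba, A#) ⊢ (q_1, abba, #) ⊢ (q_0, abba, AB#) ⊢ (q_1, bba, B#) ⊢ (q_0, ba, A#)
No transition for (q_0, b, top A); M blocks with input ba remaining.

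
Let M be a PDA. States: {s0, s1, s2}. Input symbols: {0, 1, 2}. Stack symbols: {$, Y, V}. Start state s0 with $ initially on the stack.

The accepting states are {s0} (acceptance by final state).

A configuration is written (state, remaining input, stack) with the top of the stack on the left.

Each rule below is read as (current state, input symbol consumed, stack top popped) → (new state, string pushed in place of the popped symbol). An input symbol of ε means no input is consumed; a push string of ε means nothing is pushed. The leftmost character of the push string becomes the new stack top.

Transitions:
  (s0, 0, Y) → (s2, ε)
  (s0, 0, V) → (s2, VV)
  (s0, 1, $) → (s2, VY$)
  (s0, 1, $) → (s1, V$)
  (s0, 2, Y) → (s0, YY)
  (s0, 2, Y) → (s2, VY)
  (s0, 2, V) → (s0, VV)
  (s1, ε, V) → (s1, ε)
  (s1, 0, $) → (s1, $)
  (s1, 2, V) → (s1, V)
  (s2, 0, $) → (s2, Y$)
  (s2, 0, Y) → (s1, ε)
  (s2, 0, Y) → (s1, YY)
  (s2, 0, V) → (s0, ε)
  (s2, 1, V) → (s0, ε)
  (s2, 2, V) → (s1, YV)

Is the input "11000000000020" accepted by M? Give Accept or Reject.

Reject

No computation consumes all input and reaches a final state.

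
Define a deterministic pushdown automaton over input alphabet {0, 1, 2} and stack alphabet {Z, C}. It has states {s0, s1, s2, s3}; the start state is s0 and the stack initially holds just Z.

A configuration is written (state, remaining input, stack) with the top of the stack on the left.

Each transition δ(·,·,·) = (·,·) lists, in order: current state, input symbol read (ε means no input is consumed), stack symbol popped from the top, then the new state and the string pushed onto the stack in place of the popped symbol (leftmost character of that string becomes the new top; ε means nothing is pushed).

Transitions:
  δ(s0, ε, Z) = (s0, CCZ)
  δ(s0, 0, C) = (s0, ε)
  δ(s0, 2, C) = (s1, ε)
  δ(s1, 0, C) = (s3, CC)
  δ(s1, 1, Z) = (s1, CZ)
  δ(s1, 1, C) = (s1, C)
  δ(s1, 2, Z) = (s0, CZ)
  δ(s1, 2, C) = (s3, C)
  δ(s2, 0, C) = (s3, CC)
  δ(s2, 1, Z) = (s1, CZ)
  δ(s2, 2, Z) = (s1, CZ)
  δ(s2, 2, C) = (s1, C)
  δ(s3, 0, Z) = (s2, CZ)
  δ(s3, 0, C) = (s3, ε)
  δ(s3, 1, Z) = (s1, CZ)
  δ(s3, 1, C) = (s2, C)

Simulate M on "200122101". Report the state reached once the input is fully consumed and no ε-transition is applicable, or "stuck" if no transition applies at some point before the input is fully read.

s2

(s0, 200122101, Z) ⊢ (s0, 200122101, CCZ) ⊢ (s1, 00122101, CZ) ⊢ (s3, 0122101, CCZ) ⊢ (s3, 122101, CZ) ⊢ (s2, 22101, CZ) ⊢ (s1, 2101, CZ) ⊢ (s3, 101, CZ) ⊢ (s2, 01, CZ) ⊢ (s3, 1, CCZ) ⊢ (s2, ε, CCZ)
All input consumed; M is in state s2.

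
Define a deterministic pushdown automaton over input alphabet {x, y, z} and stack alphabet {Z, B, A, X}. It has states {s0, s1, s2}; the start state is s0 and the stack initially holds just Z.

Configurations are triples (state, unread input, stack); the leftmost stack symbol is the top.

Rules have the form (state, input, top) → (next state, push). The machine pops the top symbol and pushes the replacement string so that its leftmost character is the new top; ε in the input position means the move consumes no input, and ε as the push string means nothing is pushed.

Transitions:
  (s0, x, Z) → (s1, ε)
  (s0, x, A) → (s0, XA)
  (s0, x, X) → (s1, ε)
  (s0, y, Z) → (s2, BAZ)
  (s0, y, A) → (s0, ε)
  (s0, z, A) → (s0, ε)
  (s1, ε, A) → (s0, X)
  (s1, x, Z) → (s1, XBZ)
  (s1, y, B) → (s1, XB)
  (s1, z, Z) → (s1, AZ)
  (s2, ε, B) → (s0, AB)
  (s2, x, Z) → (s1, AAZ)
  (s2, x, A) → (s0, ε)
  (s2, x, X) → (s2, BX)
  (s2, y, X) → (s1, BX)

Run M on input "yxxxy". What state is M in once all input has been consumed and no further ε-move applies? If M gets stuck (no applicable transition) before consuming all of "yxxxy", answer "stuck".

(s0, yxxxy, Z)
  read y, top Z: go to s2, push BAZ → (s2, xxxy, BAZ)
  ε-move, top B: go to s0, push AB → (s0, xxxy, ABAZ)
  read x, top A: go to s0, push XA → (s0, xxy, XABAZ)
  read x, top X: go to s1, push ε → (s1, xy, ABAZ)
  ε-move, top A: go to s0, push X → (s0, xy, XBAZ)
  read x, top X: go to s1, push ε → (s1, y, BAZ)
  read y, top B: go to s1, push XB → (s1, ε, XBAZ)
All input consumed; M is in state s1.

s1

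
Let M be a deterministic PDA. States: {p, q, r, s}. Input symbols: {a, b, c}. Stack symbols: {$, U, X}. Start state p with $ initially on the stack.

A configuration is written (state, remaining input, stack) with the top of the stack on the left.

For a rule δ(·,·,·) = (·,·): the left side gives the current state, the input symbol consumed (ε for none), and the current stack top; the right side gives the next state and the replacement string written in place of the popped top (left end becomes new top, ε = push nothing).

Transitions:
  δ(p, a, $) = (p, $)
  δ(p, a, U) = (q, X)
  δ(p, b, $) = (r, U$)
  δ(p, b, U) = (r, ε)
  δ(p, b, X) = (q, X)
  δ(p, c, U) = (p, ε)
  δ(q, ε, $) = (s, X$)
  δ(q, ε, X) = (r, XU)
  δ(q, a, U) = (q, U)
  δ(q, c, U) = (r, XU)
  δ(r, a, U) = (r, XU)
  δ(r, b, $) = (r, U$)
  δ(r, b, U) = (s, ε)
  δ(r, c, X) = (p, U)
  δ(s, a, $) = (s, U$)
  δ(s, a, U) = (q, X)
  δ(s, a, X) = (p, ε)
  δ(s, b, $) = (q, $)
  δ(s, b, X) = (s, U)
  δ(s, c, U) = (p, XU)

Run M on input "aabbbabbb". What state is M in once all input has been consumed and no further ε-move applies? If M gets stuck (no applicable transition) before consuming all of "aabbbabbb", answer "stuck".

(p, aabbbabbb, $)
  read a, top $: go to p, push $ → (p, abbbabbb, $)
  read a, top $: go to p, push $ → (p, bbbabbb, $)
  read b, top $: go to r, push U$ → (r, bbabbb, U$)
  read b, top U: go to s, push ε → (s, babbb, $)
  read b, top $: go to q, push $ → (q, abbb, $)
  ε-move, top $: go to s, push X$ → (s, abbb, X$)
  read a, top X: go to p, push ε → (p, bbb, $)
  read b, top $: go to r, push U$ → (r, bb, U$)
  read b, top U: go to s, push ε → (s, b, $)
  read b, top $: go to q, push $ → (q, ε, $)
  ε-move, top $: go to s, push X$ → (s, ε, X$)
All input consumed; M is in state s.

s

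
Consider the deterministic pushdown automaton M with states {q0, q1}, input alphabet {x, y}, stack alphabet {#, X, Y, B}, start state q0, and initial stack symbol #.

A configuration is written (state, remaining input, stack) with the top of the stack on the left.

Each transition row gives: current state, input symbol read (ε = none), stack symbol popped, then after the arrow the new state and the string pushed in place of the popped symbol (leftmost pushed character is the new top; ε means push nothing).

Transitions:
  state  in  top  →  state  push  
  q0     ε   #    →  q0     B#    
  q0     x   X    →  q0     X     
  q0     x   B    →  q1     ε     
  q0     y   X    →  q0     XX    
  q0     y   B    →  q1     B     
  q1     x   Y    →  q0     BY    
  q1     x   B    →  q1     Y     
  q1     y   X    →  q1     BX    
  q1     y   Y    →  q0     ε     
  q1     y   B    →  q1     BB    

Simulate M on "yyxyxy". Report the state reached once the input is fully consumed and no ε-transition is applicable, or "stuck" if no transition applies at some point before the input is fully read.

stuck

(q0, yyxyxy, #) ⊢ (q0, yyxyxy, B#) ⊢ (q1, yxyxy, B#) ⊢ (q1, xyxy, BB#) ⊢ (q1, yxy, YB#) ⊢ (q0, xy, B#) ⊢ (q1, y, #)
No transition for (q1, y, top #); M blocks with input y remaining.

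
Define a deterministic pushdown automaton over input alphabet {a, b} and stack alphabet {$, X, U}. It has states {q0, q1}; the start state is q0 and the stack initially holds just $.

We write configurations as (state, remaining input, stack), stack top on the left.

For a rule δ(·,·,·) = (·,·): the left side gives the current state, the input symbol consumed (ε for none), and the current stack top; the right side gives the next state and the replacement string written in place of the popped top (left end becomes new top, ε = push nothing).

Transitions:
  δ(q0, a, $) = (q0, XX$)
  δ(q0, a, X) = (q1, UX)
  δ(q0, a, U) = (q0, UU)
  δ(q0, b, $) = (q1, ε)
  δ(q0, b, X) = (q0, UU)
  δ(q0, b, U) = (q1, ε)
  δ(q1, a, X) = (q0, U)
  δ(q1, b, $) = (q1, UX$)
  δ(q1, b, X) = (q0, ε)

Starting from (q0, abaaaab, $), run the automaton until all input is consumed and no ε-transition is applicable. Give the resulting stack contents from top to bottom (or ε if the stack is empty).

UUUUUX$

(q0, abaaaab, $)
  read a, top $: go to q0, push XX$ → (q0, baaaab, XX$)
  read b, top X: go to q0, push UU → (q0, aaaab, UUX$)
  read a, top U: go to q0, push UU → (q0, aaab, UUUX$)
  read a, top U: go to q0, push UU → (q0, aab, UUUUX$)
  read a, top U: go to q0, push UU → (q0, ab, UUUUUX$)
  read a, top U: go to q0, push UU → (q0, b, UUUUUUX$)
  read b, top U: go to q1, push ε → (q1, ε, UUUUUX$)
All input consumed in state q1 with stack UUUUUX$.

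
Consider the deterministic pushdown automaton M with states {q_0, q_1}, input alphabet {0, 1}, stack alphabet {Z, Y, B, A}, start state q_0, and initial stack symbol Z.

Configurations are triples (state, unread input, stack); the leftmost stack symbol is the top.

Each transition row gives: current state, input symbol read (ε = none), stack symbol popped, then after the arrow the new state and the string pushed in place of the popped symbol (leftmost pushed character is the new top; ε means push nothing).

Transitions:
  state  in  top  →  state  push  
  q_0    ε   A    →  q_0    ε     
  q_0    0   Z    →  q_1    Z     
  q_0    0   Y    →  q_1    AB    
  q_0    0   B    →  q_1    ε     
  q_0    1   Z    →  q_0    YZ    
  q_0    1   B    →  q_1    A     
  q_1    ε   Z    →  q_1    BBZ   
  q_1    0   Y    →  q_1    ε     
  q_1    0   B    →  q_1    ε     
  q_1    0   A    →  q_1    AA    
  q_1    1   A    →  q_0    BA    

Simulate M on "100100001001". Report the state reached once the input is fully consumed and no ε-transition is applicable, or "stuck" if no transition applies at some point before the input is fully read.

q_0

(q_0, 100100001001, Z) ⊢ (q_0, 00100001001, YZ) ⊢ (q_1, 0100001001, ABZ) ⊢ (q_1, 100001001, AABZ) ⊢ (q_0, 00001001, BAABZ) ⊢ (q_1, 0001001, AABZ) ⊢ (q_1, 001001, AAABZ) ⊢ (q_1, 01001, AAAABZ) ⊢ (q_1, 1001, AAAAABZ) ⊢ (q_0, 001, BAAAAABZ) ⊢ (q_1, 01, AAAAABZ) ⊢ (q_1, 1, AAAAAABZ) ⊢ (q_0, ε, BAAAAAABZ)
All input consumed; M is in state q_0.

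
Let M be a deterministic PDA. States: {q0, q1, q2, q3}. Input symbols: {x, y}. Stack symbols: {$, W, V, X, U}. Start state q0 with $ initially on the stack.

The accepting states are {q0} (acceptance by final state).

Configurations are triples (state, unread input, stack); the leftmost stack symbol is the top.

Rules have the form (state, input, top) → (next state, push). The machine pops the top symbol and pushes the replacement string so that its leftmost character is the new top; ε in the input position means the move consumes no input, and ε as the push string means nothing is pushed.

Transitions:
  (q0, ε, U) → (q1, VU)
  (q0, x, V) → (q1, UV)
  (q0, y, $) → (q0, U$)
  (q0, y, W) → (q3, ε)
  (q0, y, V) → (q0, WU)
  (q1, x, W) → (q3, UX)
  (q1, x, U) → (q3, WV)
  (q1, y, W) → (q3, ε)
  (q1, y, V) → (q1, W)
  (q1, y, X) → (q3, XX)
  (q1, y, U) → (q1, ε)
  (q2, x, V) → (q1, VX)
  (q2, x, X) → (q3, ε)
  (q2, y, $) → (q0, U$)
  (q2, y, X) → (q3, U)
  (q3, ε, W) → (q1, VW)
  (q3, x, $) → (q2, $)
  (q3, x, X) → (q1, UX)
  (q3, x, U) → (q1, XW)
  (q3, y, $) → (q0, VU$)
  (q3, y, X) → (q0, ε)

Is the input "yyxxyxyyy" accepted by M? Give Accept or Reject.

Accept

(q0, yyxxyxyyy, $)
  read y, top $: go to q0, push U$ → (q0, yxxyxyyy, U$)
  ε-move, top U: go to q1, push VU → (q1, yxxyxyyy, VU$)
  read y, top V: go to q1, push W → (q1, xxyxyyy, WU$)
  read x, top W: go to q3, push UX → (q3, xyxyyy, UXU$)
  read x, top U: go to q1, push XW → (q1, yxyyy, XWXU$)
  read y, top X: go to q3, push XX → (q3, xyyy, XXWXU$)
  read x, top X: go to q1, push UX → (q1, yyy, UXXWXU$)
  read y, top U: go to q1, push ε → (q1, yy, XXWXU$)
  read y, top X: go to q3, push XX → (q3, y, XXXWXU$)
  read y, top X: go to q0, push ε → (q0, ε, XXWXU$)
All input consumed; state q0 ∈ F.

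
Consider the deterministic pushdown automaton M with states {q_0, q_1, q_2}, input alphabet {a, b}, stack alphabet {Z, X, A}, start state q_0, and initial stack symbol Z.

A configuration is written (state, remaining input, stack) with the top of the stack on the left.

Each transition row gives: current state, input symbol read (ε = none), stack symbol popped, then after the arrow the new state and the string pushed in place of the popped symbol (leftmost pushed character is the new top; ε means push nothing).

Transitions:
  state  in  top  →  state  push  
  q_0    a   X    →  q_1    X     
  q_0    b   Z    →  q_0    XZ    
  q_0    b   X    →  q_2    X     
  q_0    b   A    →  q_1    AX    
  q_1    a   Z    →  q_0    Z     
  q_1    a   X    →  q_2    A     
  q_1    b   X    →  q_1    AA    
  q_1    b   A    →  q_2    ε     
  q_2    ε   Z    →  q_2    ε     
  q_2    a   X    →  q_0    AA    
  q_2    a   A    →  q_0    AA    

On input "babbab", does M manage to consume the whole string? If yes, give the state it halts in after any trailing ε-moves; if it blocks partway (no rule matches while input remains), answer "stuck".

(q_0, babbab, Z)
  read b, top Z: go to q_0, push XZ → (q_0, abbab, XZ)
  read a, top X: go to q_1, push X → (q_1, bbab, XZ)
  read b, top X: go to q_1, push AA → (q_1, bab, AAZ)
  read b, top A: go to q_2, push ε → (q_2, ab, AZ)
  read a, top A: go to q_0, push AA → (q_0, b, AAZ)
  read b, top A: go to q_1, push AX → (q_1, ε, AXAZ)
All input consumed; M is in state q_1.

q_1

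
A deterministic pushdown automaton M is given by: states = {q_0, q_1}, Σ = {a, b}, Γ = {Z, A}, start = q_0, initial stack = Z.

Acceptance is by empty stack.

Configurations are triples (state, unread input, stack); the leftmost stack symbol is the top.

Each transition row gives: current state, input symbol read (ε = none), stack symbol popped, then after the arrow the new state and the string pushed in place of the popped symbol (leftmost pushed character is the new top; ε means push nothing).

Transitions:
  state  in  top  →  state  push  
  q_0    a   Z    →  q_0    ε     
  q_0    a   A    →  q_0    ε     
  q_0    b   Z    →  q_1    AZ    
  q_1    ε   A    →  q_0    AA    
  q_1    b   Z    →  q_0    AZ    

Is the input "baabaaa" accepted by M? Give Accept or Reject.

(q_0, baabaaa, Z) ⊢ (q_1, aabaaa, AZ) ⊢ (q_0, aabaaa, AAZ) ⊢ (q_0, abaaa, AZ) ⊢ (q_0, baaa, Z) ⊢ (q_1, aaa, AZ) ⊢ (q_0, aaa, AAZ) ⊢ (q_0, aa, AZ) ⊢ (q_0, a, Z) ⊢ (q_0, ε, ε)
All input consumed and the stack is empty.

Accept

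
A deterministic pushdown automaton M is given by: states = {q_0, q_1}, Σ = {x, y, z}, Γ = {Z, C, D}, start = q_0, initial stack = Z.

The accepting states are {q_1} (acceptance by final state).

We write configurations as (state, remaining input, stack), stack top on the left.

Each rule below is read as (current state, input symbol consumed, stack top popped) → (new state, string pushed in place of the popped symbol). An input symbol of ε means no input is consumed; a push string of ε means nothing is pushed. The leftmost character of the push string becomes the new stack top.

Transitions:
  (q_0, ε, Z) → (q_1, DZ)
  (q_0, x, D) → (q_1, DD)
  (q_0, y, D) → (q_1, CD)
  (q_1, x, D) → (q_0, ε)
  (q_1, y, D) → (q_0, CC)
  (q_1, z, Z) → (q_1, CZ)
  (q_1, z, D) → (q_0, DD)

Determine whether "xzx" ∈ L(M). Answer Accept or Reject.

Accept

(q_0, xzx, Z)
  ε-move, top Z: go to q_1, push DZ → (q_1, xzx, DZ)
  read x, top D: go to q_0, push ε → (q_0, zx, Z)
  ε-move, top Z: go to q_1, push DZ → (q_1, zx, DZ)
  read z, top D: go to q_0, push DD → (q_0, x, DDZ)
  read x, top D: go to q_1, push DD → (q_1, ε, DDDZ)
All input consumed; state q_1 ∈ F.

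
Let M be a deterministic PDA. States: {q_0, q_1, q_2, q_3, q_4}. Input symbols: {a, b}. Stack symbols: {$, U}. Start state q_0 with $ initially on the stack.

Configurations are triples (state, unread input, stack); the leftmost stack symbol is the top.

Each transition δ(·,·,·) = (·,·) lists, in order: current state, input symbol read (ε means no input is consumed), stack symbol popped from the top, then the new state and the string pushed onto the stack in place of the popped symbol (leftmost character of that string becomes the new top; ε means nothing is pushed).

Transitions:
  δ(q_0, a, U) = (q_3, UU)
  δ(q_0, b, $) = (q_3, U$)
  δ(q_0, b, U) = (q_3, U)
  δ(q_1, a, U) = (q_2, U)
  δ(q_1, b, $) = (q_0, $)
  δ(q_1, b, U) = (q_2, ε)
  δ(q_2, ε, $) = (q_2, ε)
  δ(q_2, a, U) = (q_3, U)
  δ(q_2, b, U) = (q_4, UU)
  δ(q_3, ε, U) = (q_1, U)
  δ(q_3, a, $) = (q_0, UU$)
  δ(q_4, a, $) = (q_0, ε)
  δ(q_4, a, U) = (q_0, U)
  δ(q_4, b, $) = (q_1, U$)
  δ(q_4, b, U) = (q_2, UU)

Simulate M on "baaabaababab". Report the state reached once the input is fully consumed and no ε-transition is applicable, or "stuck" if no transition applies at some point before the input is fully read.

(q_0, baaabaababab, $) ⊢ (q_3, aaabaababab, U$) ⊢ (q_1, aaabaababab, U$) ⊢ (q_2, aabaababab, U$) ⊢ (q_3, abaababab, U$) ⊢ (q_1, abaababab, U$) ⊢ (q_2, baababab, U$) ⊢ (q_4, aababab, UU$) ⊢ (q_0, ababab, UU$) ⊢ (q_3, babab, UUU$) ⊢ (q_1, babab, UUU$) ⊢ (q_2, abab, UU$) ⊢ (q_3, bab, UU$) ⊢ (q_1, bab, UU$) ⊢ (q_2, ab, U$) ⊢ (q_3, b, U$) ⊢ (q_1, b, U$) ⊢ (q_2, ε, $) ⊢ (q_2, ε, ε)
All input consumed; M is in state q_2.

q_2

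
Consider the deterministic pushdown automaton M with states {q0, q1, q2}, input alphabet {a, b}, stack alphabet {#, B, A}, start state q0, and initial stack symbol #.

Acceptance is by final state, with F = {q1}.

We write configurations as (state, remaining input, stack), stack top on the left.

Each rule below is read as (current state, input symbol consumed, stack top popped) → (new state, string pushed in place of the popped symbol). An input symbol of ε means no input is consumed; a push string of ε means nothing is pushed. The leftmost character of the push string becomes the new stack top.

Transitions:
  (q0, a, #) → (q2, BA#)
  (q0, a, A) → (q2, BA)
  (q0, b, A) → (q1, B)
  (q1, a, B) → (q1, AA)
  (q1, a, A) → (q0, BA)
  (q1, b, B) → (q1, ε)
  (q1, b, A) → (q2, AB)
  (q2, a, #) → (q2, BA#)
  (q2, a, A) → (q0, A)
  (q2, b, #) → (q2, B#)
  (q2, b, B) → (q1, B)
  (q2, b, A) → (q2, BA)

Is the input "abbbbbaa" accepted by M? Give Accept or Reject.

Reject

(q0, abbbbbaa, #)
  read a, top #: go to q2, push BA# → (q2, bbbbbaa, BA#)
  read b, top B: go to q1, push B → (q1, bbbbaa, BA#)
  read b, top B: go to q1, push ε → (q1, bbbaa, A#)
  read b, top A: go to q2, push AB → (q2, bbaa, AB#)
  read b, top A: go to q2, push BA → (q2, baa, BAB#)
  read b, top B: go to q1, push B → (q1, aa, BAB#)
  read a, top B: go to q1, push AA → (q1, a, AAAB#)
  read a, top A: go to q0, push BA → (q0, ε, BAAAB#)
All input consumed; state q0 ∉ F and no further ε-move applies.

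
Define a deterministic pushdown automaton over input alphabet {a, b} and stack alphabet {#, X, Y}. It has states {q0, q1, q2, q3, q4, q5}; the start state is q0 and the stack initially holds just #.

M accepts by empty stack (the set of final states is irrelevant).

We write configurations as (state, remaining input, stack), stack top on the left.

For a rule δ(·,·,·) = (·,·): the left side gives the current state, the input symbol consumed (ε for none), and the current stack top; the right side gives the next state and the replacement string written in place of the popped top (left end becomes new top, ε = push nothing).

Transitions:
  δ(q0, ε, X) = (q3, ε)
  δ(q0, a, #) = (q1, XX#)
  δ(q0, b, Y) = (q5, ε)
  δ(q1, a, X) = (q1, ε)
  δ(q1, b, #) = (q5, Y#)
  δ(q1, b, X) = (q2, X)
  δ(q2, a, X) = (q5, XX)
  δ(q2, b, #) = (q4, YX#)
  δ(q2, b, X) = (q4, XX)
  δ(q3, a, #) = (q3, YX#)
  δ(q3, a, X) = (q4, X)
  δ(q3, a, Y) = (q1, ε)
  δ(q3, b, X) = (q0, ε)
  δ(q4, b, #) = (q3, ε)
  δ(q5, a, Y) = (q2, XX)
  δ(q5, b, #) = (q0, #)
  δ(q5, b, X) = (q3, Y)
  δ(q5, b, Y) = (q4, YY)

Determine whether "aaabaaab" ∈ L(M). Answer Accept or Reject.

(q0, aaabaaab, #) ⊢ (q1, aabaaab, XX#) ⊢ (q1, abaaab, X#) ⊢ (q1, baaab, #) ⊢ (q5, aaab, Y#) ⊢ (q2, aab, XX#) ⊢ (q5, ab, XXX#)
No transition applies at (q5, ab, XXX#); input not fully consumed.

Reject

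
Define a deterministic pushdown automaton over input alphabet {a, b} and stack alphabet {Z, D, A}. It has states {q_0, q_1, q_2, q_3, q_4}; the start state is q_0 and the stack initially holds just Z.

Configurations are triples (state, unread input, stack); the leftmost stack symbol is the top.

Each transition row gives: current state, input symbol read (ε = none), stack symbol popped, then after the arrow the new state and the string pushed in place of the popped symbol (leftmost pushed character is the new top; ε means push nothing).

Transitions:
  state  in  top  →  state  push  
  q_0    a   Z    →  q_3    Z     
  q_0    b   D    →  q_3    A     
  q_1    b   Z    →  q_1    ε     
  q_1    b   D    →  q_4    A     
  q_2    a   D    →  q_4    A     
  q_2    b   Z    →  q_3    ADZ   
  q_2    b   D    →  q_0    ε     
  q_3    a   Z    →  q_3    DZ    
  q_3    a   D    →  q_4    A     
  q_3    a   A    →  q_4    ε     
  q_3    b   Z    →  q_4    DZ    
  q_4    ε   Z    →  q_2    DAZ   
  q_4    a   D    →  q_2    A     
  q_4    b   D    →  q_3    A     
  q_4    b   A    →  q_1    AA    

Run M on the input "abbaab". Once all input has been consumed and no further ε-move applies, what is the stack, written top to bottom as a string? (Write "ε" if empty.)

AAAZ

(q_0, abbaab, Z)
  read a, top Z: go to q_3, push Z → (q_3, bbaab, Z)
  read b, top Z: go to q_4, push DZ → (q_4, baab, DZ)
  read b, top D: go to q_3, push A → (q_3, aab, AZ)
  read a, top A: go to q_4, push ε → (q_4, ab, Z)
  ε-move, top Z: go to q_2, push DAZ → (q_2, ab, DAZ)
  read a, top D: go to q_4, push A → (q_4, b, AAZ)
  read b, top A: go to q_1, push AA → (q_1, ε, AAAZ)
All input consumed in state q_1 with stack AAAZ.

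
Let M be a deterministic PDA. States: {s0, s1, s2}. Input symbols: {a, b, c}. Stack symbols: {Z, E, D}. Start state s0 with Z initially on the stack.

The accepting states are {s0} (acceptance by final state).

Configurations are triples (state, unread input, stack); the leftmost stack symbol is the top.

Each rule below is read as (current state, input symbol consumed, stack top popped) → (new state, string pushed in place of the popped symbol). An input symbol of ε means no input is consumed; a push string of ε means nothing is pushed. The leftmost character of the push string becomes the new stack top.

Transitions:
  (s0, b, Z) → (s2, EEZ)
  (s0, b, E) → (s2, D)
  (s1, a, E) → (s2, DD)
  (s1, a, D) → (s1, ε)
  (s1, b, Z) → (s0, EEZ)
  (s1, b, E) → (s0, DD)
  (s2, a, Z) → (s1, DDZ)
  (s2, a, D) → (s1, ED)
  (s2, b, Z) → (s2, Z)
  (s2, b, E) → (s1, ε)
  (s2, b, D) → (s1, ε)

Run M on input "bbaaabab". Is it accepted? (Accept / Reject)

(s0, bbaaabab, Z)
  read b, top Z: go to s2, push EEZ → (s2, baaabab, EEZ)
  read b, top E: go to s1, push ε → (s1, aaabab, EZ)
  read a, top E: go to s2, push DD → (s2, aabab, DDZ)
  read a, top D: go to s1, push ED → (s1, abab, EDDZ)
  read a, top E: go to s2, push DD → (s2, bab, DDDDZ)
  read b, top D: go to s1, push ε → (s1, ab, DDDZ)
  read a, top D: go to s1, push ε → (s1, b, DDZ)
No transition applies at (s1, b, DDZ); input not fully consumed.

Reject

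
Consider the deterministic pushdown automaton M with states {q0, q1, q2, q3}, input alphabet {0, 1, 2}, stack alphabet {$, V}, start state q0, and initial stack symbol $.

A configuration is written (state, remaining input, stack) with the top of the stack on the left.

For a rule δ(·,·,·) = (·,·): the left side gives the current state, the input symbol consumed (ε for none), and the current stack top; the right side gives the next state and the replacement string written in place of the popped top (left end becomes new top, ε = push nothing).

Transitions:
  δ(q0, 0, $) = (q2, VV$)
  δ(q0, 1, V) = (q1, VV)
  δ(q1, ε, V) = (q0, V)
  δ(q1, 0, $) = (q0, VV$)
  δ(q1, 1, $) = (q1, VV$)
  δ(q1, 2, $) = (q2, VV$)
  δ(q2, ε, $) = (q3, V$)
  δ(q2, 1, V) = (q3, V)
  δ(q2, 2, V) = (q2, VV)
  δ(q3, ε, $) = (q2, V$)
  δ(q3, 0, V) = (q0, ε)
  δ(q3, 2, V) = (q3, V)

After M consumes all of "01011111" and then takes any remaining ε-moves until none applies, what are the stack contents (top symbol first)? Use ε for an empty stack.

VVVVVV$

(q0, 01011111, $)
  read 0, top $: go to q2, push VV$ → (q2, 1011111, VV$)
  read 1, top V: go to q3, push V → (q3, 011111, VV$)
  read 0, top V: go to q0, push ε → (q0, 11111, V$)
  read 1, top V: go to q1, push VV → (q1, 1111, VV$)
  ε-move, top V: go to q0, push V → (q0, 1111, VV$)
  read 1, top V: go to q1, push VV → (q1, 111, VVV$)
  ε-move, top V: go to q0, push V → (q0, 111, VVV$)
  read 1, top V: go to q1, push VV → (q1, 11, VVVV$)
  ε-move, top V: go to q0, push V → (q0, 11, VVVV$)
  read 1, top V: go to q1, push VV → (q1, 1, VVVVV$)
  ε-move, top V: go to q0, push V → (q0, 1, VVVVV$)
  read 1, top V: go to q1, push VV → (q1, ε, VVVVVV$)
  ε-move, top V: go to q0, push V → (q0, ε, VVVVVV$)
All input consumed in state q0 with stack VVVVVV$.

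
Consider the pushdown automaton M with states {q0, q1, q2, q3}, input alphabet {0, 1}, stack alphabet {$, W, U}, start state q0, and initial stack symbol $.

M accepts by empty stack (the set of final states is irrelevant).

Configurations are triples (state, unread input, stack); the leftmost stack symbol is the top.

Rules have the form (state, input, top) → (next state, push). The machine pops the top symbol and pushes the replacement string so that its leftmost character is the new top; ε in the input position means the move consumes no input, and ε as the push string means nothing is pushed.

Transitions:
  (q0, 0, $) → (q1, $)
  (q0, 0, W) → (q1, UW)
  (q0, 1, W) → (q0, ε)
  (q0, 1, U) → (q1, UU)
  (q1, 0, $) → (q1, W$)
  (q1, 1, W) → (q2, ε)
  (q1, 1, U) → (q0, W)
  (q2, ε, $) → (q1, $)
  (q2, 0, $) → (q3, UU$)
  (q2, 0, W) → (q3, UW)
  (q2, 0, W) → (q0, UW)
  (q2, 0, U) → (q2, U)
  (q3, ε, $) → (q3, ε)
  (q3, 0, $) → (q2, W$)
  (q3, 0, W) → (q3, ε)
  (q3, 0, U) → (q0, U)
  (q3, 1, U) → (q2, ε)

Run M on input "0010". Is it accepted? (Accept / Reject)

No computation consumes all input and empties the stack.

Reject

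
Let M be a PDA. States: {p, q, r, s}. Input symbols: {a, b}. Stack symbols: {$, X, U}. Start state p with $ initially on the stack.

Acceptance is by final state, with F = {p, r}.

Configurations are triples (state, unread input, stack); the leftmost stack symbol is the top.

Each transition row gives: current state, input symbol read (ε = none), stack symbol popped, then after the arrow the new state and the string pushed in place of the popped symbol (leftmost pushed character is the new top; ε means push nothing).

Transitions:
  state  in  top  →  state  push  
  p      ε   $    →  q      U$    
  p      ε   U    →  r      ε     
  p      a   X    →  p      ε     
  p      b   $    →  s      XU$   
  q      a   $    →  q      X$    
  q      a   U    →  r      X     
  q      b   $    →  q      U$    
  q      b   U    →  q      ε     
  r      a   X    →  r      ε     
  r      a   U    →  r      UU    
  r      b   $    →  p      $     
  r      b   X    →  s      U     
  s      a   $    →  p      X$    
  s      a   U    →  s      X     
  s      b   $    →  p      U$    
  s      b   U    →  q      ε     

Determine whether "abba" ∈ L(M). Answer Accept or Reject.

No computation consumes all input and reaches a final state.

Reject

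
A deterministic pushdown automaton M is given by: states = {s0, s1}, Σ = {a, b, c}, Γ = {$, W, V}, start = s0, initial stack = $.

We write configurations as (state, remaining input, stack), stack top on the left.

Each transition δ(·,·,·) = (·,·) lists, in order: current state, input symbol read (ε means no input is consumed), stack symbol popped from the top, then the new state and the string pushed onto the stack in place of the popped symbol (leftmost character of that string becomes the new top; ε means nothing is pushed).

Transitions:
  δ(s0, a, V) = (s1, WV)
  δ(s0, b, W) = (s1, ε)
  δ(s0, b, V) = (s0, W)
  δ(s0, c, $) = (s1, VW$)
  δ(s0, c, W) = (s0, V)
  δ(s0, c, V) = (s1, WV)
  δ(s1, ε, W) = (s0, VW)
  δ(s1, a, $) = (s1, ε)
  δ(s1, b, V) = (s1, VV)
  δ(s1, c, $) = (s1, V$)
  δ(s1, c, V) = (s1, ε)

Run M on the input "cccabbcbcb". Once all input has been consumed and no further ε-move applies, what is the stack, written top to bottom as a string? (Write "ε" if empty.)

WWVWVWVW$

(s0, cccabbcbcb, $)
  read c, top $: go to s1, push VW$ → (s1, ccabbcbcb, VW$)
  read c, top V: go to s1, push ε → (s1, cabbcbcb, W$)
  ε-move, top W: go to s0, push VW → (s0, cabbcbcb, VW$)
  read c, top V: go to s1, push WV → (s1, abbcbcb, WVW$)
  ε-move, top W: go to s0, push VW → (s0, abbcbcb, VWVW$)
  read a, top V: go to s1, push WV → (s1, bbcbcb, WVWVW$)
  ε-move, top W: go to s0, push VW → (s0, bbcbcb, VWVWVW$)
  read b, top V: go to s0, push W → (s0, bcbcb, WWVWVW$)
  read b, top W: go to s1, push ε → (s1, cbcb, WVWVW$)
  ε-move, top W: go to s0, push VW → (s0, cbcb, VWVWVW$)
  read c, top V: go to s1, push WV → (s1, bcb, WVWVWVW$)
  ε-move, top W: go to s0, push VW → (s0, bcb, VWVWVWVW$)
  read b, top V: go to s0, push W → (s0, cb, WWVWVWVW$)
  read c, top W: go to s0, push V → (s0, b, VWVWVWVW$)
  read b, top V: go to s0, push W → (s0, ε, WWVWVWVW$)
All input consumed in state s0 with stack WWVWVWVW$.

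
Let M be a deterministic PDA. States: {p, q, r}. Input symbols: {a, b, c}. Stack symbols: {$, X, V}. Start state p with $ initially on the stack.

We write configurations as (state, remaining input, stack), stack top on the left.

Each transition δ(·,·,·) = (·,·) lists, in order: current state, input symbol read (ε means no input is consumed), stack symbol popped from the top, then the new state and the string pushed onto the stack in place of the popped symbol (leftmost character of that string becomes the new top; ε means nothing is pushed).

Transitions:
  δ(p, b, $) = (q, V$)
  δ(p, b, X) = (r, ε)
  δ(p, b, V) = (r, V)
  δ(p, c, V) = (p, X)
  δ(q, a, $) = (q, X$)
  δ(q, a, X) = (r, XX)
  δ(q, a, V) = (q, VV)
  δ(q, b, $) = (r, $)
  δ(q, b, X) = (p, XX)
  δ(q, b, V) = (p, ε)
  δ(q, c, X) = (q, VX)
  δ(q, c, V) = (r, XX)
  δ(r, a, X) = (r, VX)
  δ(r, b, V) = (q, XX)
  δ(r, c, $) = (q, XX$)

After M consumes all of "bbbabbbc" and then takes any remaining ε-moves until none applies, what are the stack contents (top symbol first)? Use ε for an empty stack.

VXX$

(p, bbbabbbc, $)
  read b, top $: go to q, push V$ → (q, bbabbbc, V$)
  read b, top V: go to p, push ε → (p, babbbc, $)
  read b, top $: go to q, push V$ → (q, abbbc, V$)
  read a, top V: go to q, push VV → (q, bbbc, VV$)
  read b, top V: go to p, push ε → (p, bbc, V$)
  read b, top V: go to r, push V → (r, bc, V$)
  read b, top V: go to q, push XX → (q, c, XX$)
  read c, top X: go to q, push VX → (q, ε, VXX$)
All input consumed in state q with stack VXX$.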